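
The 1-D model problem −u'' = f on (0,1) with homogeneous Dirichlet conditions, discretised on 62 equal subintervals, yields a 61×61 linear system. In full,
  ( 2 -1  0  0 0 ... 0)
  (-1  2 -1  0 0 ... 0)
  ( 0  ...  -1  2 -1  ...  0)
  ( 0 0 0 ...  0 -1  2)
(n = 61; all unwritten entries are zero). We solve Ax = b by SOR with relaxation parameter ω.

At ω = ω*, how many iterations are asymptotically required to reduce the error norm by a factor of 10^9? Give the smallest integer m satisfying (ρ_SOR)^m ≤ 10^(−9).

[ρ_J] n=61: ρ(B_J) = cos(π/(n+1)) = cos(π/62) = 0.9987165.
√(1−ρ_J²) simplifies to sin(π/62) = 0.0506492.
Then 2/(1+√(1−ρ_J²)) = 2/(1+0.0506492); ω* = 2/1.0506492 = 1.9035849.
ρ_SOR = ω* − 1 = 1.9035849 − 1 = 0.9035849.
(0.9035849)^m ≤ 10^{−9}  ⇒  m·ln(0.9035849) ≤ −9·ln10  ⇒  m ≥ 204.402  ⇒  m = 205

m = 205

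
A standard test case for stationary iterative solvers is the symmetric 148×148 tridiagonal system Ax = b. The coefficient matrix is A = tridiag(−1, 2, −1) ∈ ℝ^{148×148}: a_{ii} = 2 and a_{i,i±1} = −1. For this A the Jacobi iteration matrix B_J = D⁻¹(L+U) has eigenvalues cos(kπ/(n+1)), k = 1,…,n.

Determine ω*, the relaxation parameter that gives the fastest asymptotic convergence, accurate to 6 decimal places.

ω* = 1.958705

ρ_J = max_k |cos(kπ/149)| = cos(π/149) = 0.999778
√(1−ρ_J²) simplifies to sin(π/149) = 0.0210830.
Then 2/(1+√(1−ρ_J²)) = 2/(1+0.0210830); ω* = 2/1.0210830 = 1.958705.
ρ(B_{ω*}) = ω*−1 = 0.958705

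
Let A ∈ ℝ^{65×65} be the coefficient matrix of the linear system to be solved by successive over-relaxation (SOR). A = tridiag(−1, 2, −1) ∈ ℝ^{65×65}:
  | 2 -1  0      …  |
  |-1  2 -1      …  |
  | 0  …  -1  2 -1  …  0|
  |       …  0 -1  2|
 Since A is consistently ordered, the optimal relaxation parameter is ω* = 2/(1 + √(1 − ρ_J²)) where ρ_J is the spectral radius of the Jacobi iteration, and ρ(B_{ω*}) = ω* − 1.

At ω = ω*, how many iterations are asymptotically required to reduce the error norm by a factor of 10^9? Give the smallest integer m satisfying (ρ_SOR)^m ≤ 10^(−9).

m = 218

With n=65, ρ(Jacobi) = cos(π/66) = 0.9988673.
√(1 − cos²(π/66)) = sin(π/66) ≈ 0.0475819.
So ω* = 2/1.0475819 = 1.9091586 (Young).
[ρ_SOR] ω* − 1 = 0.9091586.
(0.9091586)^m ≤ 10^{−9}  ⇒  m·ln(0.9091586) ≤ −9·ln10  ⇒  m ≥ 217.600  ⇒  m = 218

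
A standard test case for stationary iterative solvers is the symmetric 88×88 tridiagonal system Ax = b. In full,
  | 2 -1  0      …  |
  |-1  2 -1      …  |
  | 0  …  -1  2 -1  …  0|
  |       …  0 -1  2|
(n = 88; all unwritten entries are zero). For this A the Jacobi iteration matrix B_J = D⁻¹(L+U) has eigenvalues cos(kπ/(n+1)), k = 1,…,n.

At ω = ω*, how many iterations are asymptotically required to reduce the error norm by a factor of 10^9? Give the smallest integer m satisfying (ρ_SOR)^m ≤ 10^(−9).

m = 294

ρ_J = max_k |cos(kπ/89)| = cos(π/89) = 0.9993771
root = sin(π/89) = 0.0352915  (since 1−cos² = sin²).
Then 2/(1+√(1−ρ_J²)) = 2/(1+0.0352915); ω* = 2/1.0352915 = 1.9318231.
At ω = 1.9318231 every |λ(B_ω)| = ω−1, so ρ_SOR = 0.9318231.
9·ln10 = 20.7233; −ln(0.9318231) = 0.0706123; m = ⌈20.7233/0.0706123⌉ = ⌈293.480⌉ = 294.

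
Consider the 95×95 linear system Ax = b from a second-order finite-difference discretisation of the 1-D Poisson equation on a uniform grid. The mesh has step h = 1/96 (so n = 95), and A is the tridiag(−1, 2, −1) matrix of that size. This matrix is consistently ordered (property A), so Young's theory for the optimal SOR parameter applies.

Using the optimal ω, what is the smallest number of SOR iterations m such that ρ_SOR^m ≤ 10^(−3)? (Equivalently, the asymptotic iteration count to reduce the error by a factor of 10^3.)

[ρ_J] n=95: ρ(B_J) = cos(π/(n+1)) = cos(π/96) = 0.9994646.
√(1−ρ_J²) simplifies to sin(π/96) = 0.0327191.
ω* = 2/(1+0.0327191) = 1.9366350
At ω = 1.9366350 every |λ(B_ω)| = ω−1, so ρ_SOR = 0.9366350.
m ≥ 3·ln10 / (−ln 0.9366350) = 105.524; smallest integer m = 106.

m = 106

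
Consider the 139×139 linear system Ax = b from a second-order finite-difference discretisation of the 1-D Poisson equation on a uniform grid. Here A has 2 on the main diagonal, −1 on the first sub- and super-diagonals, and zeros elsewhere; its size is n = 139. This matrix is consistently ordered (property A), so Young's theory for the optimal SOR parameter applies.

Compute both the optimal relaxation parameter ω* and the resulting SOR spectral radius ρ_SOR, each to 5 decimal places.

ω* = 1.95611, ρ_SOR = 0.95611

½·tridiag(1,0,1) at n=139: λ_k = cos(kπ/140); max |λ| at k=1 ⇒ ρ_J = cos(π/140) ≈ 0.99975.
√(1−ρ_J²) simplifies to sin(π/140) = 0.022438.
[ω*] 2 ÷ (1 + 0.022438) = 2 ÷ 1.022438 = 1.95611.
and ρ(B_{ω*}) = 1.95611 − 1 = 0.95611.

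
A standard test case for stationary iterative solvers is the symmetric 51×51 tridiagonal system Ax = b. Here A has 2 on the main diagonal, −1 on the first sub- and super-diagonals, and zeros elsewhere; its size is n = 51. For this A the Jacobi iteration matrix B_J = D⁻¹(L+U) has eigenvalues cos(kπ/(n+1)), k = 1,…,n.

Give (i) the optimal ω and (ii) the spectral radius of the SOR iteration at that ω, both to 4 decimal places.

n=51: λ(B_J) = 1 − λ(A)/2 = cos(kπ/52); k=1 gives ρ_J = 0.9982.
root = sin(π/52) = 0.06038  (since 1−cos² = sin²).
[ω*] 2 ÷ (1 + 0.06038) = 2 ÷ 1.06038 = 1.8861.
ρ_SOR = ω* − 1 ≈ 0.8861.

ω* = 1.8861, ρ_SOR = 0.8861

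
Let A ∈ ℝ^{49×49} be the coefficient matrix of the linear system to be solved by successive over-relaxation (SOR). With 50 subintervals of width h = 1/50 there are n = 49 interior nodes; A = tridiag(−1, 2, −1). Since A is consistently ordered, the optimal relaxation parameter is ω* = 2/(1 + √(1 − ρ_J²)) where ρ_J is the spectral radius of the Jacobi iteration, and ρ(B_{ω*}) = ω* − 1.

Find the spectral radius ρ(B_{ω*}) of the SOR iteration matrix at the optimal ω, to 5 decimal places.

ρ_SOR = 0.88184

spectrum of D⁻¹(L+U) = {cos(kπ/50) : 1≤k≤49}; ρ_J = cos(π/50) = 0.99803.
√(1−ρ_J²) = |sin(π/50)| = 0.062791
ω* = 2/(1 + 0.062791) = 2/1.062791 = 1.88184.
ρ_SOR = ω* − 1 ≈ 0.88184.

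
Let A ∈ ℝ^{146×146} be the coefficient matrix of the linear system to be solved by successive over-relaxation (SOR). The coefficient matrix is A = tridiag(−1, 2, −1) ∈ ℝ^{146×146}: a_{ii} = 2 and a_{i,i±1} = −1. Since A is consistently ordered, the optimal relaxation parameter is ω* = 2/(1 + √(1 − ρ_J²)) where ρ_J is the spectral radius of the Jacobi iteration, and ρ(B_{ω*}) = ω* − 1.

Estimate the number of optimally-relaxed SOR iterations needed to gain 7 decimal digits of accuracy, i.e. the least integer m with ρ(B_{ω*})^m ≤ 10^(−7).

With n=146, ρ(Jacobi) = cos(π/147) = 0.9997716.
√(1−ρ_J²) simplifies to sin(π/147) = 0.0213698.
Then 2/(1+√(1−ρ_J²)) = 2/(1+0.0213698); ω* = 2/1.0213698 = 1.9581546.
ρ_SOR = ω* − 1 ≈ 0.9581546.
Need (0.9581546)^m ≤ 10^(−7): m ≥ 7·ln10/|ln 0.9581546| = 16.1181/0.0427461 = 377.066 ⇒ m = 378.

m = 378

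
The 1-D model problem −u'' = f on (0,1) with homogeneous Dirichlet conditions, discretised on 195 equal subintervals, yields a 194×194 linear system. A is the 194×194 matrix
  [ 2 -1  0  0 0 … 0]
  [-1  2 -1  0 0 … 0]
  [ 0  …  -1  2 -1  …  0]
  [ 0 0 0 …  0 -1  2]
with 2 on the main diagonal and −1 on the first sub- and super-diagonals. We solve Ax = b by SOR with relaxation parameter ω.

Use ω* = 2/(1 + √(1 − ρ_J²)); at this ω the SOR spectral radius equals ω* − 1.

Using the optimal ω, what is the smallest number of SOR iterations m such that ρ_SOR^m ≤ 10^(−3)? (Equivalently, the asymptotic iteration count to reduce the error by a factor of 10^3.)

m = 215

[ρ_J] n=194: ρ(B_J) = cos(π/(n+1)) = cos(π/195) = 0.9998702.
√(1−ρ_J²) = |sin(π/195)| = 0.0161100
Young: ω* = 2/(1+√(1−ρ_J²)) = 2/(1+0.0161100) = 2/1.0161100 = 1.9682908.
and ρ(B_{ω*}) = 1.9682908 − 1 = 0.9682908.
For 3 digits: m = 3·ln10 / (−ln 0.9682908) = 6.90776/0.0322228 = 214.375; round up → m = 215.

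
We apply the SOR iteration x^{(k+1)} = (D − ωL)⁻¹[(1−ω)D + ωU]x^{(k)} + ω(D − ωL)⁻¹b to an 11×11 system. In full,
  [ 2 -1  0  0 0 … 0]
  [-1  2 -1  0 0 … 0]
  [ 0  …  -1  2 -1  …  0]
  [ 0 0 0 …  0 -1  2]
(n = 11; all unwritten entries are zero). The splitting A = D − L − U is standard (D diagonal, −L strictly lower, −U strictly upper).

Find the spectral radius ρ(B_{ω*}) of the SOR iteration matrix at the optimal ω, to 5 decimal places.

With n=11, ρ(Jacobi) = cos(π/12) = 0.96593.
√(1−ρ_J²) = |sin(π/12)| = 0.258819
Then 2/(1+√(1−ρ_J²)) = 2/(1+0.258819); ω* = 2/1.258819 = 1.58879.
Hence ρ(B_{ω*}) = 1.58879 − 1 = 0.58879.

ρ_SOR = 0.58879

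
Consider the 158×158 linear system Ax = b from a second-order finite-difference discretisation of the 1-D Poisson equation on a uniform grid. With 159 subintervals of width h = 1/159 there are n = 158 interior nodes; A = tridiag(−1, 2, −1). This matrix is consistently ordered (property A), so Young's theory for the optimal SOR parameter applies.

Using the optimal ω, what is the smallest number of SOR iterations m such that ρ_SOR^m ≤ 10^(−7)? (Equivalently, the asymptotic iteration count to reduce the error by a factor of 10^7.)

m = 408

n=158: λ(B_J) = 1 − λ(A)/2 = cos(kπ/159); k=1 gives ρ_J = 0.9998048.
1 − cos²(π/159) = sin²(π/159) ⇒ √(1−ρ_J²) = sin(π/159) = 0.0197572.
Young: ω* = 2/(1+√(1−ρ_J²)) = 2/(1+0.0197572) = 2/1.0197572 = 1.9612512.
[ρ_SOR] ω* − 1 = 0.9612512.
m ≥ 7·ln10 / (−ln 0.9612512) = 407.852; smallest integer m = 408.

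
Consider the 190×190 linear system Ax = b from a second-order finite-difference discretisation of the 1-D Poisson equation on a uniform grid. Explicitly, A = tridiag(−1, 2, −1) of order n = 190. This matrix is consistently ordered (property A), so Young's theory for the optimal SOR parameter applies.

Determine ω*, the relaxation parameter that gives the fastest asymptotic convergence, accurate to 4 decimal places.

spectrum of D⁻¹(L+U) = {cos(kπ/191) : 1≤k≤190}; ρ_J = cos(π/191) = 0.9999.
1 − cos²(π/191) = sin²(π/191) ⇒ √(1−ρ_J²) = sin(π/191) = 0.01645.
ω* = 2/(1+0.01645) = 1.9676
ρ(B_{ω*}) = ω*−1 = 0.9676

ω* = 1.9676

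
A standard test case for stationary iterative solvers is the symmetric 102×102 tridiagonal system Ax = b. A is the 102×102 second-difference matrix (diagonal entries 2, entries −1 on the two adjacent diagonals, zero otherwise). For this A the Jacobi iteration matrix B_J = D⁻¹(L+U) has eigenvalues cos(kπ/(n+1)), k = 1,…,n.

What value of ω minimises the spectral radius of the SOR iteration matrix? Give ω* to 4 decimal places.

spectrum of D⁻¹(L+U) = {cos(kπ/103) : 1≤k≤102}; ρ_J = cos(π/103) = 0.9995.
root = sin(π/103) = 0.03050  (since 1−cos² = sin²).
ω* = 2 / (1 + 0.03050) = 2 / 1.03050 ≈ 1.9408.
Hence ρ(B_{ω*}) = 1.9408 − 1 = 0.9408.

ω* = 1.9408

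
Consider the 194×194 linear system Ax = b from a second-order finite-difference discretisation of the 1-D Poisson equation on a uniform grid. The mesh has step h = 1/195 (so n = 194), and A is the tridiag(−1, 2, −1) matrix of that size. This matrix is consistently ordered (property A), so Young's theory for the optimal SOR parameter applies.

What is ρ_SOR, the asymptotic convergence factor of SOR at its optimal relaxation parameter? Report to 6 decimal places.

B_J for the 194×194 system has eigenvalues cos(kπ/195); ρ_J = cos(π/195) = 0.999870.
√(1 − cos²(π/195)) = sin(π/195) ≈ 0.0161100.
Young: ω* = 2/(1+√(1−ρ_J²)) = 2/(1+0.0161100) = 2/1.0161100 = 1.968291.
Hence ρ(B_{ω*}) = 1.968291 − 1 = 0.968291.

ρ_SOR = 0.968291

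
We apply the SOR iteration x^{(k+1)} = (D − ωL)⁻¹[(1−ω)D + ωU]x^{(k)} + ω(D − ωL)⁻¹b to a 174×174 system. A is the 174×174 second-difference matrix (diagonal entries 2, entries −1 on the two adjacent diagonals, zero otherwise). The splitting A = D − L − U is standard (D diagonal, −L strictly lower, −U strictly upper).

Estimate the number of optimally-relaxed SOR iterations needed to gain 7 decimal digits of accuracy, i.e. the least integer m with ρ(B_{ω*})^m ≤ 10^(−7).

ρ_J = max_k |cos(kπ/175)| = cos(π/175) = 0.9998389
√(1−ρ_J²) = |sin(π/175)| = 0.0179510
Then 2/(1+√(1−ρ_J²)) = 2/(1+0.0179510); ω* = 2/1.0179510 = 1.9647311.
ρ_SOR = ω* − 1 ≈ 0.9647311.
7·ln10 = 16.1181; −ln(0.9647311) = 0.0359059; m = ⌈16.1181/0.0359059⌉ = ⌈448.898⌉ = 449.

m = 449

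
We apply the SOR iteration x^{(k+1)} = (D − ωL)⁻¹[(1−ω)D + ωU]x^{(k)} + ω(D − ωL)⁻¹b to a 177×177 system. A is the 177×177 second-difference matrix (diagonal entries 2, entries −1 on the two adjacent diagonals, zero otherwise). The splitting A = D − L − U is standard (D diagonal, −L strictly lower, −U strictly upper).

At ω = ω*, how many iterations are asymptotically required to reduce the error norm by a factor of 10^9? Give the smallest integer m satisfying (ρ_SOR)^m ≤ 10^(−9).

m = 588

n=177: λ(B_J) = 1 − λ(A)/2 = cos(kπ/178); k=1 gives ρ_J = 0.9998443.
√(1 − cos²(π/178)) = sin(π/178) ≈ 0.0176485.
Young: ω* = 2/(1+√(1−ρ_J²)) = 2/(1+0.0176485) = 2/1.0176485 = 1.9653151.
ρ_SOR = ω* − 1 = 1.9653151 − 1 = 0.9653151.
For 9 digits: m = 9·ln10 / (−ln 0.9653151) = 20.7233/0.0353007 = 587.051; round up → m = 588.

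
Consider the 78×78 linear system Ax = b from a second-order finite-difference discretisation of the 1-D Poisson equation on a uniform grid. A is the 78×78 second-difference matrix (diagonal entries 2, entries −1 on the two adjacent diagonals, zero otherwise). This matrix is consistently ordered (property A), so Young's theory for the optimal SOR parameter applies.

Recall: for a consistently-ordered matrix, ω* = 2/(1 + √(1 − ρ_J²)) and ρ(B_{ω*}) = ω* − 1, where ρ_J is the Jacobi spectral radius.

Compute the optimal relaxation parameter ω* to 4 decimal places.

With n=78, ρ(Jacobi) = cos(π/79) = 0.9992.
1 − cos²(π/79) = sin²(π/79) ⇒ √(1−ρ_J²) = sin(π/79) = 0.03976.
[ω*] 2 ÷ (1 + 0.03976) = 2 ÷ 1.03976 = 1.9235.
Hence ρ(B_{ω*}) = 1.9235 − 1 = 0.9235.

ω* = 1.9235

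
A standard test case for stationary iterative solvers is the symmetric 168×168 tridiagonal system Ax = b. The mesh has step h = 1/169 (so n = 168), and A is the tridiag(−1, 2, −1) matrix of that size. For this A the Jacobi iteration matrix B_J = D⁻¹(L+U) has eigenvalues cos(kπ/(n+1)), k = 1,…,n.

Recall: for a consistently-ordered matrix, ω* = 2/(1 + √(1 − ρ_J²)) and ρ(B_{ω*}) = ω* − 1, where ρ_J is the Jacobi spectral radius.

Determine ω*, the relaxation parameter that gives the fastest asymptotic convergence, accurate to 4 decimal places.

ω* = 1.9635

B_J for the 168×168 system has eigenvalues cos(kπ/169); ρ_J = cos(π/169) = 0.9998.
√(1−ρ_J²) simplifies to sin(π/169) = 0.01859.
So ω* = 2/1.01859 = 1.9635 (Young).
ρ(B_{ω*}) = ω*−1 = 0.9635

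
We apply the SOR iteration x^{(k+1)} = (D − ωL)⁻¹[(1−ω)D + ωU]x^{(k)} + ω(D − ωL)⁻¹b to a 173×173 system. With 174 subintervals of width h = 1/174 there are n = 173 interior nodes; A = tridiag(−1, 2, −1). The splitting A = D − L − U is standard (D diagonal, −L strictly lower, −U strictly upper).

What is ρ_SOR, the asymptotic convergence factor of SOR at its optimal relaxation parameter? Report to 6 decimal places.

½·tridiag(1,0,1) at n=173: λ_k = cos(kπ/174); max |λ| at k=1 ⇒ ρ_J = cos(π/174) ≈ 0.999837.
√(1−ρ_J²) simplifies to sin(π/174) = 0.0180541.
So ω* = 2/1.0180541 = 1.964532 (Young).
At ω = 1.964532 every |λ(B_ω)| = ω−1, so ρ_SOR = 0.964532.

ρ_SOR = 0.964532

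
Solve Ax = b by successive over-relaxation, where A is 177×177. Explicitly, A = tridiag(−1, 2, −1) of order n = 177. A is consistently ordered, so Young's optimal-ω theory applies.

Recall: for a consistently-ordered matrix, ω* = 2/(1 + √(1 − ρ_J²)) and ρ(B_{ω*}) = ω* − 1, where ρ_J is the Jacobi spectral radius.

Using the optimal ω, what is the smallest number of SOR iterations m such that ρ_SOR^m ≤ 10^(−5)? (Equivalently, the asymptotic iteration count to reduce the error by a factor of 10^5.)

m = 327

½·tridiag(1,0,1) at n=177: λ_k = cos(kπ/178); max |λ| at k=1 ⇒ ρ_J = cos(π/178) ≈ 0.9998443.
1 − cos²(π/178) = sin²(π/178) ⇒ √(1−ρ_J²) = sin(π/178) = 0.0176485.
ω* = 2 / (1 + 0.0176485) = 2 / 1.0176485 ≈ 1.9653151.
At ω = 1.9653151 every |λ(B_ω)| = ω−1, so ρ_SOR = 0.9653151.
ρ_SOR^m ≤ 10^(−5) ⇔ m ≥ 5·ln10/(−ln 0.9653151) = 11.5129/0.0353007 = 326.138; m = ⌈326.138⌉ = 327.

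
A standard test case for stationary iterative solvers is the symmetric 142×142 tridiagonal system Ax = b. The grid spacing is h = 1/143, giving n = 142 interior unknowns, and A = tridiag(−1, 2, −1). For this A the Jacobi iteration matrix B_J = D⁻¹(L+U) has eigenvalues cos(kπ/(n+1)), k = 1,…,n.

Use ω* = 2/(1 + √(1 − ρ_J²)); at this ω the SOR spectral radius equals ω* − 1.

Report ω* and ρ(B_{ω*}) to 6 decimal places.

B_J for the 142×142 system has eigenvalues cos(kπ/143); ρ_J = cos(π/143) = 0.999759.
root = sin(π/143) = 0.0219674  (since 1−cos² = sin²).
Young: ω* = 2/(1+√(1−ρ_J²)) = 2/(1+0.0219674) = 2/1.0219674 = 1.957010.
ρ_SOR = ω* − 1 = 1.957010 − 1 = 0.957010.

ω* = 1.957010, ρ_SOR = 0.957010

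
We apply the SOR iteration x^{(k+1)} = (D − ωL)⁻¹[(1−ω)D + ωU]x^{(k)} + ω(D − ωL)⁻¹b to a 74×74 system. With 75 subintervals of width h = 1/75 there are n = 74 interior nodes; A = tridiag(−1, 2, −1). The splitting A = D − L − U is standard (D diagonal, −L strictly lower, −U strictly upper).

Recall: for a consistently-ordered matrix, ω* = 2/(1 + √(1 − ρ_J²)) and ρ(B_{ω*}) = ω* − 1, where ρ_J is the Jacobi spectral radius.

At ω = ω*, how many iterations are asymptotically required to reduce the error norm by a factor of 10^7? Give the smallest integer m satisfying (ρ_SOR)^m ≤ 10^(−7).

m = 193

ρ_J = max_k |cos(kπ/75)| = cos(π/75) = 0.9991228
√(1 − cos²(π/75)) = sin(π/75) ≈ 0.0418757.
ω* = 2/(1+0.0418757) = 1.9196148
At ω = 1.9196148 every |λ(B_ω)| = ω−1, so ρ_SOR = 0.9196148.
ρ_SOR^m ≤ 10^(−7) ⇔ m ≥ 7·ln10/(−ln 0.9196148) = 16.1181/0.0838004 = 192.339; m = ⌈192.339⌉ = 193.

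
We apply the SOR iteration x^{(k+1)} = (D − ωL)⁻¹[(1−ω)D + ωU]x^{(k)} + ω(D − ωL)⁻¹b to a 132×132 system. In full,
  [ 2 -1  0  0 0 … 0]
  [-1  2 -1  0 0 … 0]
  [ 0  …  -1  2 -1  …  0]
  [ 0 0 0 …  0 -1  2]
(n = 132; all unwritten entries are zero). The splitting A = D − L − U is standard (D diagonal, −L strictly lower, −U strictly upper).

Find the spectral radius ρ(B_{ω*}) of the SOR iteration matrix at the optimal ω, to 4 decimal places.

ρ_SOR = 0.9539

ρ_J = max_k |cos(kπ/133)| = cos(π/133) = 0.9997
√(1−ρ_J²) = |sin(π/133)| = 0.02362
ω* = 2 / (1 + 0.02362) = 2 / 1.02362 ≈ 1.9539.
ρ_SOR = ω* − 1 ≈ 0.9539.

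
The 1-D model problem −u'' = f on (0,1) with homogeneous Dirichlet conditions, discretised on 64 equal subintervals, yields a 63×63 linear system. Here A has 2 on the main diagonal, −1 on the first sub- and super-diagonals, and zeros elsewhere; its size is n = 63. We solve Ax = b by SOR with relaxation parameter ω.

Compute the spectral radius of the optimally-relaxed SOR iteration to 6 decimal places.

ρ_SOR = 0.906455

n=63: λ(B_J) = 1 − λ(A)/2 = cos(kπ/64); k=1 gives ρ_J = 0.998795.
√(1 − cos²(π/64)) = sin(π/64) ≈ 0.0490677.
So ω* = 2/1.0490677 = 1.906455 (Young).
[ρ_SOR] ω* − 1 = 0.906455.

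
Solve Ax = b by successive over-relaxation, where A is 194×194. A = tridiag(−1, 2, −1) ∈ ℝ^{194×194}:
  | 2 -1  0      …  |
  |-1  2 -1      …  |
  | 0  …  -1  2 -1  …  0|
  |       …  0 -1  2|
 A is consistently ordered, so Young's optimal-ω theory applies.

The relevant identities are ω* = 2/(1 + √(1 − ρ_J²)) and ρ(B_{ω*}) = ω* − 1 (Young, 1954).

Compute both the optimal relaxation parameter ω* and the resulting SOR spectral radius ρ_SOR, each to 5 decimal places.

n=194: λ(B_J) = 1 − λ(A)/2 = cos(kπ/195); k=1 gives ρ_J = 0.99987.
√(1 − cos²(π/195)) = sin(π/195) ≈ 0.016110.
So ω* = 2/1.016110 = 1.96829 (Young).
Hence ρ(B_{ω*}) = 1.96829 − 1 = 0.96829.

ω* = 1.96829, ρ_SOR = 0.96829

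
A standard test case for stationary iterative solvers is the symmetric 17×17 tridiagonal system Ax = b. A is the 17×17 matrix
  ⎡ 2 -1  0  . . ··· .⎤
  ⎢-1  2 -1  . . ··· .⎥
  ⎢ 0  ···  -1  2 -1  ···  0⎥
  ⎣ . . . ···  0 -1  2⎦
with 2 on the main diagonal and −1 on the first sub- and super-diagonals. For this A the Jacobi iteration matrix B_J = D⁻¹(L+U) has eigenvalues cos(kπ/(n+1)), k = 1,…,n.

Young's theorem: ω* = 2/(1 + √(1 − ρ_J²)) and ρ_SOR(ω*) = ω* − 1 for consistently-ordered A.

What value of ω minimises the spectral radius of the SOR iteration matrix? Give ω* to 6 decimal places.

ω* = 1.704088

B_J for the 17×17 system has eigenvalues cos(kπ/18); ρ_J = cos(π/18) = 0.984808.
1 − cos²(π/18) = sin²(π/18) ⇒ √(1−ρ_J²) = sin(π/18) = 0.1736482.
So ω* = 2/1.1736482 = 1.704088 (Young).
[ρ_SOR] ω* − 1 = 0.704088.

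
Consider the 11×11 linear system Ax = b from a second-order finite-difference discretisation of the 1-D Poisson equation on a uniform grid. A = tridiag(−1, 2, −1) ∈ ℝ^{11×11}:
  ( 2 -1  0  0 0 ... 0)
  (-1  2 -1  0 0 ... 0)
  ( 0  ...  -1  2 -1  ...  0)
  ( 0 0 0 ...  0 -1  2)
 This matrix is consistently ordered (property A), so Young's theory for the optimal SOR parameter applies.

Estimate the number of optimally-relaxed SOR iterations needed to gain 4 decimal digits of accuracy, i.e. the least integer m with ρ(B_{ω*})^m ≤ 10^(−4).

m = 18

ρ_J = max_k |cos(kπ/12)| = cos(π/12) = 0.9659258
root = sin(π/12) = 0.2588190  (since 1−cos² = sin²).
Young: ω* = 2/(1+√(1−ρ_J²)) = 2/(1+0.2588190) = 2/1.2588190 = 1.5887908.
ρ_SOR = ω* − 1 ≈ 0.5887908.
Need (0.5887908)^m ≤ 10^(−4): m ≥ 4·ln10/|ln 0.5887908| = 9.21034/0.529684 = 17.388 ⇒ m = 18.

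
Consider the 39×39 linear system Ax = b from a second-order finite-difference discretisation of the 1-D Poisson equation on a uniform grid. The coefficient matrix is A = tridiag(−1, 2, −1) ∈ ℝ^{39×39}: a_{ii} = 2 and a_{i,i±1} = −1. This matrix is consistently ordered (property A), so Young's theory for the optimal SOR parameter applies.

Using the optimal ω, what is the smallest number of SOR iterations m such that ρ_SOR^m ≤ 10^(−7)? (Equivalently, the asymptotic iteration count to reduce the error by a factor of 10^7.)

m = 103

½·tridiag(1,0,1) at n=39: λ_k = cos(kπ/40); max |λ| at k=1 ⇒ ρ_J = cos(π/40) ≈ 0.9969173.
1 − cos²(π/40) = sin²(π/40) ⇒ √(1−ρ_J²) = sin(π/40) = 0.0784591.
[ω*] 2 ÷ (1 + 0.0784591) = 2 ÷ 1.0784591 = 1.8544978.
ρ(B_{ω*}) = ω*−1 = 0.8544978
Need (0.8544978)^m ≤ 10^(−7): m ≥ 7·ln10/|ln 0.8544978| = 16.1181/0.157241 = 102.506 ⇒ m = 103.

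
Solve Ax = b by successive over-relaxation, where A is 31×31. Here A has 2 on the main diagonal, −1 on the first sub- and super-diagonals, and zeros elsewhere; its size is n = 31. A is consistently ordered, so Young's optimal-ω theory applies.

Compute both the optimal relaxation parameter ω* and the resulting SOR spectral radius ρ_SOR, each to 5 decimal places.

ω* = 1.82147, ρ_SOR = 0.82147

B_J for the 31×31 system has eigenvalues cos(kπ/32); ρ_J = cos(π/32) = 0.99518.
√(1 − cos²(π/32)) = sin(π/32) ≈ 0.098017.
So ω* = 2/1.098017 = 1.82147 (Young).
[ρ_SOR] ω* − 1 = 0.82147.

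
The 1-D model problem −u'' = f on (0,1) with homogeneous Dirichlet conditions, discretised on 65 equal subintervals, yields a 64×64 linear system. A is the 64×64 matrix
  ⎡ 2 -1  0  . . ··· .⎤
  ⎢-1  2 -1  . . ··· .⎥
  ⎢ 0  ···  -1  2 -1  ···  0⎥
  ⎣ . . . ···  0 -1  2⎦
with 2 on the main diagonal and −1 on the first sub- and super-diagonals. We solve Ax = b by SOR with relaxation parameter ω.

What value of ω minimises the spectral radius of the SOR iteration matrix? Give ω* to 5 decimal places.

½·tridiag(1,0,1) at n=64: λ_k = cos(kπ/65); max |λ| at k=1 ⇒ ρ_J = cos(π/65) ≈ 0.99883.
root = sin(π/65) = 0.048313  (since 1−cos² = sin²).
[ω*] 2 ÷ (1 + 0.048313) = 2 ÷ 1.048313 = 1.90783.
and ρ(B_{ω*}) = 1.90783 − 1 = 0.90783.

ω* = 1.90783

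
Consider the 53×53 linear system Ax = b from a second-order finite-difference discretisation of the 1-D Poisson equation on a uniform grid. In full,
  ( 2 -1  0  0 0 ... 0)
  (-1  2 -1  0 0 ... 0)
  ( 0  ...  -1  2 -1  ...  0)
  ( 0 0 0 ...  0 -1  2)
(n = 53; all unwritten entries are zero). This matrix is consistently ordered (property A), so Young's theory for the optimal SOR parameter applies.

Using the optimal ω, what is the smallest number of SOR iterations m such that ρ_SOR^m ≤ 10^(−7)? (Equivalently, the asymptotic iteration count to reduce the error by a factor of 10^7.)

[ρ_J] n=53: ρ(B_J) = cos(π/(n+1)) = cos(π/54) = 0.9983082.
√(1 − cos²(π/54)) = sin(π/54) ≈ 0.0581448.
ω* = 2 / (1 + 0.0581448) = 2 / 1.0581448 ≈ 1.8901005.
At ω = 1.8901005 every |λ(B_ω)| = ω−1, so ρ_SOR = 0.8901005.
Need (0.8901005)^m ≤ 10^(−7): m ≥ 7·ln10/|ln 0.8901005| = 16.1181/0.116421 = 138.447 ⇒ m = 139.

m = 139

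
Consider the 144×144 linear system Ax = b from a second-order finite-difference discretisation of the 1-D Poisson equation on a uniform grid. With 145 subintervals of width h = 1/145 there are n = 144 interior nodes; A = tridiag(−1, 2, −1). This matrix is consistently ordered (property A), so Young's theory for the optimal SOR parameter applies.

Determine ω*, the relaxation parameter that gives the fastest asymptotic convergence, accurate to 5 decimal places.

[ρ_J] n=144: ρ(B_J) = cos(π/(n+1)) = cos(π/145) = 0.99977.
root = sin(π/145) = 0.021664  (since 1−cos² = sin²).
ω* = 2 / (1 + 0.021664) = 2 / 1.021664 ≈ 1.95759.
Hence ρ(B_{ω*}) = 1.95759 − 1 = 0.95759.

ω* = 1.95759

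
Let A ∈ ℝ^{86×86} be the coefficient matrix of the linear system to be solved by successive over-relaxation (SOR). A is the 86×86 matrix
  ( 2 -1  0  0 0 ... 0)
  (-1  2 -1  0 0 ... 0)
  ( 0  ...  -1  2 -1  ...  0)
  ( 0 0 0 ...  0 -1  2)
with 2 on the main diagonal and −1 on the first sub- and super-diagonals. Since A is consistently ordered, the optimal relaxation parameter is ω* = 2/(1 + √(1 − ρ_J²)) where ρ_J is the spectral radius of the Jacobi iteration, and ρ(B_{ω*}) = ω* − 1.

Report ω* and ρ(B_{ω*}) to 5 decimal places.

With n=86, ρ(Jacobi) = cos(π/87) = 0.99935.
√(1−ρ_J²) simplifies to sin(π/87) = 0.036102.
Young: ω* = 2/(1+√(1−ρ_J²)) = 2/(1+0.036102) = 2/1.036102 = 1.93031.
ρ(B_{ω*}) = ω*−1 = 0.93031

ω* = 1.93031, ρ_SOR = 0.93031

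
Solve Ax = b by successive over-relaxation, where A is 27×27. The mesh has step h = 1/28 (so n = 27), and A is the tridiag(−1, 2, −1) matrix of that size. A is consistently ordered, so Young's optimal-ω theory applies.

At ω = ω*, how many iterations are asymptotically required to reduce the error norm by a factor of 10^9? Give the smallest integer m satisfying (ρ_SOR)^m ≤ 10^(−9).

m = 93

spectrum of D⁻¹(L+U) = {cos(kπ/28) : 1≤k≤27}; ρ_J = cos(π/28) = 0.9937122.
root = sin(π/28) = 0.1119645  (since 1−cos² = sin²).
ω* = 2 / (1 + 0.1119645) = 2 / 1.1119645 ≈ 1.7986186.
ρ_SOR = ω* − 1 ≈ 0.7986186.
Need (0.7986186)^m ≤ 10^(−9): m ≥ 9·ln10/|ln 0.7986186| = 20.7233/0.224872 = 92.156 ⇒ m = 93.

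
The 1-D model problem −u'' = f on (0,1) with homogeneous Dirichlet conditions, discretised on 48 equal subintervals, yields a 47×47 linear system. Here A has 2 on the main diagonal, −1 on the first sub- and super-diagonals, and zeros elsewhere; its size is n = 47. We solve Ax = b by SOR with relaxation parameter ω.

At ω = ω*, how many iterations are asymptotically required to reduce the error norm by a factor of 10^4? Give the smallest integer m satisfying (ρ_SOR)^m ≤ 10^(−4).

m = 71

spectrum of D⁻¹(L+U) = {cos(kπ/48) : 1≤k≤47}; ρ_J = cos(π/48) = 0.9978589.
√(1−ρ_J²) = |sin(π/48)| = 0.0654031
Then 2/(1+√(1−ρ_J²)) = 2/(1+0.0654031); ω* = 2/1.0654031 = 1.8772237.
ρ_SOR = ω* − 1 ≈ 0.8772237.
Need (0.8772237)^m ≤ 10^(−4): m ≥ 4·ln10/|ln 0.8772237| = 9.21034/0.130993 = 70.312 ⇒ m = 71.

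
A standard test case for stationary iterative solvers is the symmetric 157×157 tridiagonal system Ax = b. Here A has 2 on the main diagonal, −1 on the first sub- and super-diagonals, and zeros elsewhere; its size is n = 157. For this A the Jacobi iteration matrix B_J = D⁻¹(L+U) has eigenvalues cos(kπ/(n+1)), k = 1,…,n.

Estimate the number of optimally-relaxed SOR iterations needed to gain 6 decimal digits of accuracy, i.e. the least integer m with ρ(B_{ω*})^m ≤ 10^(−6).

spectrum of D⁻¹(L+U) = {cos(kπ/158) : 1≤k≤157}; ρ_J = cos(π/158) = 0.9998023.
√(1 − cos²(π/158)) = sin(π/158) ≈ 0.0198822.
Young: ω* = 2/(1+√(1−ρ_J²)) = 2/(1+0.0198822) = 2/1.0198822 = 1.9610108.
and ρ(B_{ω*}) = 1.9610108 − 1 = 0.9610108.
ρ_SOR^m ≤ 10^(−6) ⇔ m ≥ 6·ln10/(−ln 0.9610108) = 13.8155/0.0397696 = 347.388; m = ⌈347.388⌉ = 348.

m = 348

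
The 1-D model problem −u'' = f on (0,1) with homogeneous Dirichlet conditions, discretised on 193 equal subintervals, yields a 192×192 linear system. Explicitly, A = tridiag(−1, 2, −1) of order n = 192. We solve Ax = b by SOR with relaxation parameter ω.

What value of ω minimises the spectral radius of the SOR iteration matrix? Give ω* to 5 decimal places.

spectrum of D⁻¹(L+U) = {cos(kπ/193) : 1≤k≤192}; ρ_J = cos(π/193) = 0.99987.
√(1−ρ_J²) simplifies to sin(π/193) = 0.016277.
ω* = 2 / (1 + 0.016277) = 2 / 1.016277 ≈ 1.96797.
[ρ_SOR] ω* − 1 = 0.96797.

ω* = 1.96797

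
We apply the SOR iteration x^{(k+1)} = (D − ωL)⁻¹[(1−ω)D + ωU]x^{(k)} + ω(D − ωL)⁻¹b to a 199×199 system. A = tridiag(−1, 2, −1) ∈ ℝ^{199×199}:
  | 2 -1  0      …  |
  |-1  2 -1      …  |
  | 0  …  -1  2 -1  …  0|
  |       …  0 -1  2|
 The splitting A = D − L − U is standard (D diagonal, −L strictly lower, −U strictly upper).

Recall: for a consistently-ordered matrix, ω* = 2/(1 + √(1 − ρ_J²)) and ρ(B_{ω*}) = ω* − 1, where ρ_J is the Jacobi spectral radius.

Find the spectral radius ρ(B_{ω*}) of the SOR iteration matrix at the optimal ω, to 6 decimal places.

ρ_SOR = 0.969071

[ρ_J] n=199: ρ(B_J) = cos(π/(n+1)) = cos(π/200) = 0.999877.
√(1−ρ_J²) = |sin(π/200)| = 0.0157073
ω* = 2/(1+0.0157073) = 1.969071
Hence ρ(B_{ω*}) = 1.969071 − 1 = 0.969071.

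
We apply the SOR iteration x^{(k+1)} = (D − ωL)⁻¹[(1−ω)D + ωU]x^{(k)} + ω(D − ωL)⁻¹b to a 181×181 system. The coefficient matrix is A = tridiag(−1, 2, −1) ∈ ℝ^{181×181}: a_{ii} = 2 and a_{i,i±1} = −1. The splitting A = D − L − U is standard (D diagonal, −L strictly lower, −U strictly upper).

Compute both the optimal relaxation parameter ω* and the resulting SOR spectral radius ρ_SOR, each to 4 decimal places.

[ρ_J] n=181: ρ(B_J) = cos(π/(n+1)) = cos(π/182) = 0.9999.
√(1−ρ_J²) simplifies to sin(π/182) = 0.01726.
ω* = 2 / (1 + 0.01726) = 2 / 1.01726 ≈ 1.9661.
ρ_SOR = ω* − 1 = 1.9661 − 1 = 0.9661.

ω* = 1.9661, ρ_SOR = 0.9661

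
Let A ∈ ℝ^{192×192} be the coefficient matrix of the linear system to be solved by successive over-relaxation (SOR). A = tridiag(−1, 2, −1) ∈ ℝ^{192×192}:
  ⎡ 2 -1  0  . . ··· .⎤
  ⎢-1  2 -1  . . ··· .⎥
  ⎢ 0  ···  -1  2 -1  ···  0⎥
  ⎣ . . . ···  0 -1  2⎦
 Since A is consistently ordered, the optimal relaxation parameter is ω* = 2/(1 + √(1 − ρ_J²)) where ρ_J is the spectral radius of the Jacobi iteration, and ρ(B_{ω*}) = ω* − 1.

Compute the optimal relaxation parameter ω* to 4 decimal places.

B_J for the 192×192 system has eigenvalues cos(kπ/193); ρ_J = cos(π/193) = 0.9999.
√(1−ρ_J²) = |sin(π/193)| = 0.01628
Then 2/(1+√(1−ρ_J²)) = 2/(1+0.01628); ω* = 2/1.01628 = 1.9680.
At ω = 1.9680 every |λ(B_ω)| = ω−1, so ρ_SOR = 0.9680.

ω* = 1.9680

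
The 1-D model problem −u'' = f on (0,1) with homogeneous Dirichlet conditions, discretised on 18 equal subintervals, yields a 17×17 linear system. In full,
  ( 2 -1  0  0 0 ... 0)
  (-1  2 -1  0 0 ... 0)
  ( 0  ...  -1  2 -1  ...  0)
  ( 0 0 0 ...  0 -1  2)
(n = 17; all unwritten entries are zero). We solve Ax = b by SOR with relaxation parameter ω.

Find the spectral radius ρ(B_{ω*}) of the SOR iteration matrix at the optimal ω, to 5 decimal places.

n=17: λ(B_J) = 1 − λ(A)/2 = cos(kπ/18); k=1 gives ρ_J = 0.98481.
1 − cos²(π/18) = sin²(π/18) ⇒ √(1−ρ_J²) = sin(π/18) = 0.173648.
Then 2/(1+√(1−ρ_J²)) = 2/(1+0.173648); ω* = 2/1.173648 = 1.70409.
ρ_SOR = ω* − 1 = 1.70409 − 1 = 0.70409.

ρ_SOR = 0.70409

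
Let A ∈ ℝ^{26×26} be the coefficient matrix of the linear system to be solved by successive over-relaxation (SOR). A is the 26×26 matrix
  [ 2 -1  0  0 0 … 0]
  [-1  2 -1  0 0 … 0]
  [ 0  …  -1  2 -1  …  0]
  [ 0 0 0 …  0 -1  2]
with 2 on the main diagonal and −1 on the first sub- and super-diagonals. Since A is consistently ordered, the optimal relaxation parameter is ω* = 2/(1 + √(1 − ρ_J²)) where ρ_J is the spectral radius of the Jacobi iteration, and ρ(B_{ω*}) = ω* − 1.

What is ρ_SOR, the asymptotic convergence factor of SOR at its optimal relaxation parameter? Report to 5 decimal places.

spectrum of D⁻¹(L+U) = {cos(kπ/27) : 1≤k≤26}; ρ_J = cos(π/27) = 0.99324.
√(1−ρ_J²) simplifies to sin(π/27) = 0.116093.
ω* = 2/(1 + 0.116093) = 2/1.116093 = 1.79197.
At ω = 1.79197 every |λ(B_ω)| = ω−1, so ρ_SOR = 0.79197.

ρ_SOR = 0.79197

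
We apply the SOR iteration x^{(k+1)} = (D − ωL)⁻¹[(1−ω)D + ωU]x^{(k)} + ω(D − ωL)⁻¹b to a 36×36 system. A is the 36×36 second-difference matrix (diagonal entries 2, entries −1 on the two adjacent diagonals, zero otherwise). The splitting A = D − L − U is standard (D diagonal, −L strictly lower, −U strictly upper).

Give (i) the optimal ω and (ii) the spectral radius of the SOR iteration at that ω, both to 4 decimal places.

ω* = 1.8436, ρ_SOR = 0.8436

B_J for the 36×36 system has eigenvalues cos(kπ/37); ρ_J = cos(π/37) = 0.9964.
1 − cos²(π/37) = sin²(π/37) ⇒ √(1−ρ_J²) = sin(π/37) = 0.08481.
ω* = 2 / (1 + 0.08481) = 2 / 1.08481 ≈ 1.8436.
ρ_SOR = ω* − 1 = 1.8436 − 1 = 0.8436.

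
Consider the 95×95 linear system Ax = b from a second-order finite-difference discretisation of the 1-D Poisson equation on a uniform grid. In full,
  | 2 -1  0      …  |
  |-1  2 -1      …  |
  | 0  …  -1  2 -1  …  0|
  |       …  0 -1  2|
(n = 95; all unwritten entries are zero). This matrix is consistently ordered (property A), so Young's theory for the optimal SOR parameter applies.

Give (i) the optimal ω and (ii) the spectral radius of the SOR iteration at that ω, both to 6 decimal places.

spectrum of D⁻¹(L+U) = {cos(kπ/96) : 1≤k≤95}; ρ_J = cos(π/96) = 0.999465.
√(1−ρ_J²) = |sin(π/96)| = 0.0327191
So ω* = 2/1.0327191 = 1.936635 (Young).
ρ_SOR = ω* − 1 ≈ 0.936635.

ω* = 1.936635, ρ_SOR = 0.936635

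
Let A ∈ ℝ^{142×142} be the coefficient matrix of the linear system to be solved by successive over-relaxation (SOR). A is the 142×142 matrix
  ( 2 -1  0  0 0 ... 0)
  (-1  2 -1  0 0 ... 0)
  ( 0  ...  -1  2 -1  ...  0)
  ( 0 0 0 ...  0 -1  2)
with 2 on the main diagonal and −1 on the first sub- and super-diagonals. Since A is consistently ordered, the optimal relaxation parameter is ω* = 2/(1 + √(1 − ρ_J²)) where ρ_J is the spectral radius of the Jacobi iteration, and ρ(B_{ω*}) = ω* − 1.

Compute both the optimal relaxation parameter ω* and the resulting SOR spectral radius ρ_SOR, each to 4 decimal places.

ω* = 1.9570, ρ_SOR = 0.9570

n=142: λ(B_J) = 1 − λ(A)/2 = cos(kπ/143); k=1 gives ρ_J = 0.9998.
root = sin(π/143) = 0.02197  (since 1−cos² = sin²).
ω* = 2 / (1 + 0.02197) = 2 / 1.02197 ≈ 1.9570.
and ρ(B_{ω*}) = 1.9570 − 1 = 0.9570.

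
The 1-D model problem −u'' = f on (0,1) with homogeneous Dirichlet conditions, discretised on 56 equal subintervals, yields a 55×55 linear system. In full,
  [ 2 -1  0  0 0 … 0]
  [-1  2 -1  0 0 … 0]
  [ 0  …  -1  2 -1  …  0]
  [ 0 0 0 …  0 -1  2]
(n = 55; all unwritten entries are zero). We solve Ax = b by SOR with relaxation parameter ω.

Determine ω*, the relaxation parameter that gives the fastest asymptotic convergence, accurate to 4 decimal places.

ω* = 1.8938

[ρ_J] n=55: ρ(B_J) = cos(π/(n+1)) = cos(π/56) = 0.9984.
√(1 − cos²(π/56)) = sin(π/56) ≈ 0.05607.
ω* = 2 / (1 + 0.05607) = 2 / 1.05607 ≈ 1.8938.
and ρ(B_{ω*}) = 1.8938 − 1 = 0.8938.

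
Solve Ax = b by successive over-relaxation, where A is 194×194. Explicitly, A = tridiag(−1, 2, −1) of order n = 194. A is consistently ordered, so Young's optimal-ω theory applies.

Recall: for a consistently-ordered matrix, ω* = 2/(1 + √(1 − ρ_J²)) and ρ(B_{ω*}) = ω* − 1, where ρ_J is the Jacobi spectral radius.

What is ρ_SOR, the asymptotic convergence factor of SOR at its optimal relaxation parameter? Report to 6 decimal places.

ρ_J = max_k |cos(kπ/195)| = cos(π/195) = 0.999870
√(1−ρ_J²) = |sin(π/195)| = 0.0161100
Young: ω* = 2/(1+√(1−ρ_J²)) = 2/(1+0.0161100) = 2/1.0161100 = 1.968291.
ρ(B_{ω*}) = ω*−1 = 0.968291

ρ_SOR = 0.968291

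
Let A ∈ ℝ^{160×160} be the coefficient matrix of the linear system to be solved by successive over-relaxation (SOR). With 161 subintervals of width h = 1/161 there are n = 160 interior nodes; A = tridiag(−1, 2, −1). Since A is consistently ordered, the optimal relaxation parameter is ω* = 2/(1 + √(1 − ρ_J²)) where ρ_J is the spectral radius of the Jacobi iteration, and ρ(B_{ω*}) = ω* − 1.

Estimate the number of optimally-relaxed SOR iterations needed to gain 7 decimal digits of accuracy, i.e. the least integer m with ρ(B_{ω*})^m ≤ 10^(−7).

n=160: λ(B_J) = 1 − λ(A)/2 = cos(kπ/161); k=1 gives ρ_J = 0.9998096.
√(1 − cos²(π/161)) = sin(π/161) ≈ 0.0195118.
ω* = 2/(1 + 0.0195118) = 2/1.0195118 = 1.9617232.
ρ_SOR = ω* − 1 ≈ 0.9617232.
Need (0.9617232)^m ≤ 10^(−7): m ≥ 7·ln10/|ln 0.9617232| = 16.1181/0.0390286 = 412.982 ⇒ m = 413.

m = 413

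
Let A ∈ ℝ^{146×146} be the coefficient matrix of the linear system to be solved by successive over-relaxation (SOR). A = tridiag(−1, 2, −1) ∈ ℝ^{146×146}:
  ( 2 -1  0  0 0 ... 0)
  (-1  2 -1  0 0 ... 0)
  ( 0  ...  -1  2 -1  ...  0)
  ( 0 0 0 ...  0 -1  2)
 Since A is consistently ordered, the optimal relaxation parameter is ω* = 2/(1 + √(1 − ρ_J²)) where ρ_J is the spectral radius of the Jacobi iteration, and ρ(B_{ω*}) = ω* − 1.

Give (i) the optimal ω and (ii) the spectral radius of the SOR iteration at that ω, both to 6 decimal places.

[ρ_J] n=146: ρ(B_J) = cos(π/(n+1)) = cos(π/147) = 0.999772.
√(1−ρ_J²) = |sin(π/147)| = 0.0213698
Then 2/(1+√(1−ρ_J²)) = 2/(1+0.0213698); ω* = 2/1.0213698 = 1.958155.
[ρ_SOR] ω* − 1 = 0.958155.

ω* = 1.958155, ρ_SOR = 0.958155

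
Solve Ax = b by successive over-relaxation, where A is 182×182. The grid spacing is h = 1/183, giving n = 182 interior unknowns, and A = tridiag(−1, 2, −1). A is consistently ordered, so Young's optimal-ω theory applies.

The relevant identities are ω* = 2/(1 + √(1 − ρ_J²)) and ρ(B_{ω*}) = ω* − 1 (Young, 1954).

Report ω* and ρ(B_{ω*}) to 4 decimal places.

ω* = 1.9662, ρ_SOR = 0.9662

[ρ_J] n=182: ρ(B_J) = cos(π/(n+1)) = cos(π/183) = 0.9999.
1 − cos²(π/183) = sin²(π/183) ⇒ √(1−ρ_J²) = sin(π/183) = 0.01717.
So ω* = 2/1.01717 = 1.9662 (Young).
and ρ(B_{ω*}) = 1.9662 − 1 = 0.9662.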